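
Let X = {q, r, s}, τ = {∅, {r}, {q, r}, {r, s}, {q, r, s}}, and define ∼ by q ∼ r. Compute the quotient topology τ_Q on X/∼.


X/∼ = {[q=r], [s]}; |τ_Q| = 3.

Equivalence classes: [q=r], [s].
Quotient map π: X → X/∼ sends q ↦ [q=r], r ↦ [q=r], s ↦ [s].
For each subset V ⊆ X/∼, compute π^{-1}(V) ⊆ X and check whether π^{-1}(V) ∈ τ. V is open in τ_Q iff π^{-1}(V) ∈ τ.
  V = {}: π^{-1}(V) = ∅ ∈ τ ✓.
  V = {[q=r]}: π^{-1}(V) = {q, r} ∈ τ ✓.
  V = {[s]}: π^{-1}(V) = {s} ∉ τ ✗.
  V = {[q=r], [s]}: π^{-1}(V) = {q, r, s} ∈ τ ✓.
Open sets in the quotient: τ_Q = {{}, {[q=r]}, {[q=r], [s]}} (3 elements).


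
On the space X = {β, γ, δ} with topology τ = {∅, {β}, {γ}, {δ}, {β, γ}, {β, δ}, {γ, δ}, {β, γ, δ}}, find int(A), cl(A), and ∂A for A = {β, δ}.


int(A) = {β, δ}, cl(A) = {β, δ}, ∂A = ∅.

Closed sets in (X, τ) are complements of opens:
  closed(X, τ) = {∅, {β}, {γ}, {δ}, {β, γ}, {β, δ}, {γ, δ}, {β, γ, δ}}.
int(A) = ⋃ {U ∈ τ : U ⊆ A}. Opens contained in A: ∅, {β}, {δ}, {β, δ}.
Taking the union of these: int(A) = {β, δ}.
cl(A) = ⋂ {C closed : A ⊆ C}. Closed sets containing A: {β, δ}, {β, γ, δ}.
Intersecting these: cl(A) = {β, δ}.
∂A = cl(A) ∖ int(A) = {β, δ} ∖ {β, δ} = ∅.


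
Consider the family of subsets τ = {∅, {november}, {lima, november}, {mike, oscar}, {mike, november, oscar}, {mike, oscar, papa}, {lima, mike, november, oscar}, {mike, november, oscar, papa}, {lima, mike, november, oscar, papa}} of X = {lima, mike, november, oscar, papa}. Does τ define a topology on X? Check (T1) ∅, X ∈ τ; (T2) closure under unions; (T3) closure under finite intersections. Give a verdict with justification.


τ IS a topology on X.

Axiom (T1): ∅ ∈ τ? Yes; X ∈ τ? Yes.
Axiom (T2/T3): check pairwise unions and intersections of members of τ.
All pairwise intersections and unions checked — each lies in τ. Therefore τ satisfies (T1), (T2), (T3): it IS a topology on X.


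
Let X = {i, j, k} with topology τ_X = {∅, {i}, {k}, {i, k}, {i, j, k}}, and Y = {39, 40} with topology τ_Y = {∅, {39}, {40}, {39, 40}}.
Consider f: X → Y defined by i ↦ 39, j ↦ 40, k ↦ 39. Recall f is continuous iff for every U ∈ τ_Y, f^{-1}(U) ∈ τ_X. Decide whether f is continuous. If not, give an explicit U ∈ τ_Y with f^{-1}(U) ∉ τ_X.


f is NOT continuous.

Compute f^{-1}(U) for each U ∈ τ_Y:
  U = ∅: f^{-1}(U) = ∅ ∈ τ_X ✓.
  U = {39}: f^{-1}(U) = {i, k} ∈ τ_X ✓.
  U = {40}: f^{-1}(U) = {j} ∉ τ_X ✗.
  U = {39, 40}: f^{-1}(U) = {i, j, k} ∈ τ_X ✓.
Found U = {40} with f^{-1}(U) = {j} not in τ_X. Therefore f is NOT continuous.


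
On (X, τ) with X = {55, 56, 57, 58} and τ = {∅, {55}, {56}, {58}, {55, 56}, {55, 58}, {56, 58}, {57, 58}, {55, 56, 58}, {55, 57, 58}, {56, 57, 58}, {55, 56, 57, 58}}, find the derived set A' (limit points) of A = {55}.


A' = ∅

For each x ∈ X, list the open sets U ∈ τ with x ∈ U, then check whether U ∩ (A ∖ {x}) ≠ ∅ for every such U.
  x = 55: open {55} ∋ x has {55} ∩ (A ∖ {55}) = ∅, so x is NOT a limit point.
  x = 56: open {56} ∋ x has {56} ∩ (A ∖ {56}) = ∅, so x is NOT a limit point.
  x = 57: open {57, 58} ∋ x has {57, 58} ∩ (A ∖ {57}) = ∅, so x is NOT a limit point.
  x = 58: open {58} ∋ x has {58} ∩ (A ∖ {58}) = ∅, so x is NOT a limit point.
Collecting: A' = ∅.


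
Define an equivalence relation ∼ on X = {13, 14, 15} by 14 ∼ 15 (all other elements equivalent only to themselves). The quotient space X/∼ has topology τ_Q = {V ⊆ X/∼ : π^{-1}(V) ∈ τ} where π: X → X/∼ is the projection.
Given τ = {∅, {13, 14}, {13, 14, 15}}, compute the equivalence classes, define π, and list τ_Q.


X/∼ = {[13], [14=15]}; |τ_Q| = 2.

Equivalence classes: [13], [14=15].
Quotient map π: X → X/∼ sends 13 ↦ [13], 14 ↦ [14=15], 15 ↦ [14=15].
For each subset V ⊆ X/∼, compute π^{-1}(V) ⊆ X and check whether π^{-1}(V) ∈ τ. V is open in τ_Q iff π^{-1}(V) ∈ τ.
  V = {}: π^{-1}(V) = ∅ ∈ τ ✓.
  V = {[13]}: π^{-1}(V) = {13} ∉ τ ✗.
  V = {[14=15]}: π^{-1}(V) = {14, 15} ∉ τ ✗.
  V = {[13], [14=15]}: π^{-1}(V) = {13, 14, 15} ∈ τ ✓.
Open sets in the quotient: τ_Q = {{}, {[13], [14=15]}} (2 elements).


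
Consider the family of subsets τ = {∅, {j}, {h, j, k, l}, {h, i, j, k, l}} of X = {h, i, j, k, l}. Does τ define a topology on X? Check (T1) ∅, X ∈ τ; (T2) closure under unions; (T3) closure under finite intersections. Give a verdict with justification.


τ IS a topology on X.

Axiom (T1): ∅ ∈ τ? Yes; X ∈ τ? Yes.
Axiom (T2/T3): check pairwise unions and intersections of members of τ.
All pairwise intersections and unions checked — each lies in τ. Therefore τ satisfies (T1), (T2), (T3): it IS a topology on X.


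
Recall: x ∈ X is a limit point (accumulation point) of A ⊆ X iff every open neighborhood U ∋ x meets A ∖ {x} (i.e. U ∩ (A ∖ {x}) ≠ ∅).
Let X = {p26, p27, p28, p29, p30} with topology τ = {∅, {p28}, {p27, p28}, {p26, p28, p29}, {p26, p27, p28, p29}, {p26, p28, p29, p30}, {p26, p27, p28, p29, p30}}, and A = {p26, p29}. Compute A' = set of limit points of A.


A' = {p26, p29, p30}

For each x ∈ X, list the open sets U ∈ τ with x ∈ U, then check whether U ∩ (A ∖ {x}) ≠ ∅ for every such U.
  x = p26: opens ∋ x are {p26, p28, p29}, {p26, p27, p28, p29}, {p26, p28, p29, p30}, {p26, p27, p28, p29, p30}; each meets A ∖ {p26}, so x IS a limit point.
  x = p27: open {p27, p28} ∋ x has {p27, p28} ∩ (A ∖ {p27}) = ∅, so x is NOT a limit point.
  x = p28: open {p28} ∋ x has {p28} ∩ (A ∖ {p28}) = ∅, so x is NOT a limit point.
  x = p29: opens ∋ x are {p26, p28, p29}, {p26, p27, p28, p29}, {p26, p28, p29, p30}, {p26, p27, p28, p29, p30}; each meets A ∖ {p29}, so x IS a limit point.
  x = p30: opens ∋ x are {p26, p28, p29, p30}, {p26, p27, p28, p29, p30}; each meets A ∖ {p30}, so x IS a limit point.
Collecting: A' = {p26, p29, p30}.


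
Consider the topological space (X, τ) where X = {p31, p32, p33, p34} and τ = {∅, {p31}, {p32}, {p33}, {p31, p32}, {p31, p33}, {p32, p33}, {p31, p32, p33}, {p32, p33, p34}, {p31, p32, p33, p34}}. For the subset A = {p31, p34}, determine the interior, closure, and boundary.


int(A) = {p31}, cl(A) = {p31, p34}, ∂A = {p34}.

Closed sets in (X, τ) are complements of opens:
  closed(X, τ) = {∅, {p31}, {p34}, {p31, p34}, {p32, p34}, {p33, p34}, {p31, p32, p34}, {p31, p33, p34}, {p32, p33, p34}, {p31, p32, p33, p34}}.
int(A) = ⋃ {U ∈ τ : U ⊆ A}. Opens contained in A: ∅, {p31}.
Taking the union of these: int(A) = {p31}.
cl(A) = ⋂ {C closed : A ⊆ C}. Closed sets containing A: {p31, p34}, {p31, p32, p34}, {p31, p33, p34}, {p31, p32, p33, p34}.
Intersecting these: cl(A) = {p31, p34}.
∂A = cl(A) ∖ int(A) = {p31, p34} ∖ {p31} = {p34}.


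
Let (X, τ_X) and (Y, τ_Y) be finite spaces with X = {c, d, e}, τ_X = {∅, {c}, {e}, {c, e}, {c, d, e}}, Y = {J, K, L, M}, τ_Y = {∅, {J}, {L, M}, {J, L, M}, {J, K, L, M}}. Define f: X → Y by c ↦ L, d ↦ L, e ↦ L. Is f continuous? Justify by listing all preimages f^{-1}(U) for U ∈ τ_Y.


f IS continuous.

Compute f^{-1}(U) for each U ∈ τ_Y:
  U = ∅: f^{-1}(U) = ∅ ∈ τ_X ✓.
  U = {J}: f^{-1}(U) = ∅ ∈ τ_X ✓.
  U = {L, M}: f^{-1}(U) = {c, d, e} ∈ τ_X ✓.
  U = {J, L, M}: f^{-1}(U) = {c, d, e} ∈ τ_X ✓.
  U = {J, K, L, M}: f^{-1}(U) = {c, d, e} ∈ τ_X ✓.
Every preimage lies in τ_X, so f IS continuous.


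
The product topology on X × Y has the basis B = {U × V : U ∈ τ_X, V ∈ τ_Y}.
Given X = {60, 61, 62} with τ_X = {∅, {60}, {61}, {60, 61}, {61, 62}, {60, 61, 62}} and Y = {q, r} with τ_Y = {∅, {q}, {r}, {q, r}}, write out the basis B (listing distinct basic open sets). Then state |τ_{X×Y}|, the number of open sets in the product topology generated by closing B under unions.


Basis B = {∅ × ∅, {60} × {q}, {60} × {r}, {61} × {q}, {61} × {r}, {60} × {q, r}, {60, 61} × {q}, {60, 61} × {r}, {61} × {q, r}, {61, 62} × {q}, {61, 62} × {r}, {60, 61, 62} × {q}, {60, 61, 62} × {r}, {60, 61} × {q, r}, {61, 62} × {q, r}, {60, 61, 62} × {q, r}}; |τ_{X×Y}| = 36.

Enumerate products U × V with U ∈ τ_X, V ∈ τ_Y (deduplicated):
  ∅ × ∅ = {} (∅)
  {60} × {q} = {(60,q)}
  {60} × {r} = {(60,r)}
  {61} × {q} = {(61,q)}
  {61} × {r} = {(61,r)}
  {60} × {q, r} = {(60,q), (60,r)}
  {60, 61} × {q} = {(60,q), (61,q)}
  {60, 61} × {r} = {(60,r), (61,r)}
  {61} × {q, r} = {(61,q), (61,r)}
  {61, 62} × {q} = {(61,q), (62,q)}
  {61, 62} × {r} = {(61,r), (62,r)}
  {60, 61, 62} × {q} = {(60,q), (61,q), (62,q)}
  {60, 61, 62} × {r} = {(60,r), (61,r), (62,r)}
  {60, 61} × {q, r} = {(60,q), (60,r), (61,q), (61,r)}
  {61, 62} × {q, r} = {(61,q), (61,r), (62,q), (62,r)}
  {60, 61, 62} × {q, r} = {(60,q), (60,r), (61,q), (61,r), (62,q), (62,r)}
These 16 distinct sets form the basis B.
Close under arbitrary unions to get τ_{X×Y}; counting gives |τ_{X×Y}| = 36.


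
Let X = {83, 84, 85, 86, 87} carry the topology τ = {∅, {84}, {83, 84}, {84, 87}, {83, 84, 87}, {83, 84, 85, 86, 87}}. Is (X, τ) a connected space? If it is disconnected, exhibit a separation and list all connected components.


(X, τ) is connected.

Find clopen sets (U ∈ τ with X ∖ U ∈ τ):
  U = ∅, X ∖ U = {83, 84, 85, 86, 87} — both open, so U is clopen.
  U = {83, 84, 85, 86, 87}, X ∖ U = ∅ — both open, so U is clopen.
Only trivial clopens (∅ and X) exist, so (X, τ) is connected.
Compute connected components by grouping points that agree on all clopens:
  component: {83, 84, 85, 86, 87}


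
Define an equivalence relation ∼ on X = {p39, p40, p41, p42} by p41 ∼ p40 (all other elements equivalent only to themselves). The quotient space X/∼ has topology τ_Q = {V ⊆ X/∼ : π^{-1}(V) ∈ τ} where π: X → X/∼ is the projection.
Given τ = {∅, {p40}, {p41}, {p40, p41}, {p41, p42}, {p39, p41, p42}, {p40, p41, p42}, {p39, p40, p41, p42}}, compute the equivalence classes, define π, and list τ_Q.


X/∼ = {[p39], [p40=p41], [p42]}; |τ_Q| = 4.

Equivalence classes: [p39], [p40=p41], [p42].
Quotient map π: X → X/∼ sends p39 ↦ [p39], p40 ↦ [p40=p41], p41 ↦ [p40=p41], p42 ↦ [p42].
For each subset V ⊆ X/∼, compute π^{-1}(V) ⊆ X and check whether π^{-1}(V) ∈ τ. V is open in τ_Q iff π^{-1}(V) ∈ τ.
  V = {}: π^{-1}(V) = ∅ ∈ τ ✓.
  V = {[p39]}: π^{-1}(V) = {p39} ∉ τ ✗.
  V = {[p40=p41]}: π^{-1}(V) = {p40, p41} ∈ τ ✓.
  V = {[p39], [p40=p41]}: π^{-1}(V) = {p39, p40, p41} ∉ τ ✗.
  V = {[p42]}: π^{-1}(V) = {p42} ∉ τ ✗.
  V = {[p39], [p42]}: π^{-1}(V) = {p39, p42} ∉ τ ✗.
  V = {[p40=p41], [p42]}: π^{-1}(V) = {p40, p41, p42} ∈ τ ✓.
  V = {[p39], [p40=p41], [p42]}: π^{-1}(V) = {p39, p40, p41, p42} ∈ τ ✓.
Open sets in the quotient: τ_Q = {{}, {[p40=p41]}, {[p40=p41], [p42]}, {[p39], [p40=p41], [p42]}} (4 elements).


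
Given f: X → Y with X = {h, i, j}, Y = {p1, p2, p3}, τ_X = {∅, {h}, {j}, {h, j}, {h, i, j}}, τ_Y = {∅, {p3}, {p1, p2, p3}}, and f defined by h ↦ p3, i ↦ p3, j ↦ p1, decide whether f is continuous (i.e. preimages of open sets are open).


f is NOT continuous.

Compute f^{-1}(U) for each U ∈ τ_Y:
  U = ∅: f^{-1}(U) = ∅ ∈ τ_X ✓.
  U = {p3}: f^{-1}(U) = {h, i} ∉ τ_X ✗.
  U = {p1, p2, p3}: f^{-1}(U) = {h, i, j} ∈ τ_X ✓.
Found U = {p3} with f^{-1}(U) = {h, i} not in τ_X. Therefore f is NOT continuous.


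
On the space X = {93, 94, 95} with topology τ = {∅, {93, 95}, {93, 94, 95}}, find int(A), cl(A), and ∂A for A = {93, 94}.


int(A) = ∅, cl(A) = {93, 94, 95}, ∂A = {93, 94, 95}.

Closed sets in (X, τ) are complements of opens:
  closed(X, τ) = {∅, {94}, {93, 94, 95}}.
int(A) = ⋃ {U ∈ τ : U ⊆ A}. Opens contained in A: ∅.
Taking the union of these: int(A) = ∅.
cl(A) = ⋂ {C closed : A ⊆ C}. Closed sets containing A: {93, 94, 95}.
Intersecting these: cl(A) = {93, 94, 95}.
∂A = cl(A) ∖ int(A) = {93, 94, 95} ∖ ∅ = {93, 94, 95}.


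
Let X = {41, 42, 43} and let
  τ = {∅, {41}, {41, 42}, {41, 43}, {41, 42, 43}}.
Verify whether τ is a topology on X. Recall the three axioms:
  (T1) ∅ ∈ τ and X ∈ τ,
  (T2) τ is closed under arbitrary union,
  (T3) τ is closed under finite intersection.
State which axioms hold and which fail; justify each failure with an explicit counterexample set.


τ IS a topology on X.

Axiom (T1): ∅ ∈ τ? Yes; X ∈ τ? Yes.
Axiom (T2/T3): check pairwise unions and intersections of members of τ.
All pairwise intersections and unions checked — each lies in τ. Therefore τ satisfies (T1), (T2), (T3): it IS a topology on X.


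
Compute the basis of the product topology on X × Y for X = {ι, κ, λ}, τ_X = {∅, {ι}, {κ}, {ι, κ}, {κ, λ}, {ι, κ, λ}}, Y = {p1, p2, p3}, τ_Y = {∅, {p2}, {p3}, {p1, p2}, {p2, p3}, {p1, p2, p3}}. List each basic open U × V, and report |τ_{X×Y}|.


Basis B = {∅ × ∅, {ι} × {p2}, {ι} × {p3}, {κ} × {p2}, {κ} × {p3}, {ι} × {p1, p2}, {ι} × {p2, p3}, {ι, κ} × {p2}, {ι, κ} × {p3}, {κ} × {p1, p2}, {κ} × {p2, p3}, {κ, λ} × {p2}, {κ, λ} × {p3}, {ι} × {p1, p2, p3}, {ι, κ, λ} × {p2}, {ι, κ, λ} × {p3}, {κ} × {p1, p2, p3}, {ι, κ} × {p1, p2}, {ι, κ} × {p2, p3}, {κ, λ} × {p1, p2}, {κ, λ} × {p2, p3}, {ι, κ} × {p1, p2, p3}, {ι, κ, λ} × {p1, p2}, {ι, κ, λ} × {p2, p3}, {κ, λ} × {p1, p2, p3}, {ι, κ, λ} × {p1, p2, p3}}; |τ_{X×Y}| = 108.

Enumerate products U × V with U ∈ τ_X, V ∈ τ_Y (deduplicated):
  ∅ × ∅ = {} (∅)
  {ι} × {p2} = {(ι,p2)}
  {ι} × {p3} = {(ι,p3)}
  {κ} × {p2} = {(κ,p2)}
  {κ} × {p3} = {(κ,p3)}
  {ι} × {p1, p2} = {(ι,p1), (ι,p2)}
  {ι} × {p2, p3} = {(ι,p2), (ι,p3)}
  {ι, κ} × {p2} = {(ι,p2), (κ,p2)}
  {ι, κ} × {p3} = {(ι,p3), (κ,p3)}
  {κ} × {p1, p2} = {(κ,p1), (κ,p2)}
  {κ} × {p2, p3} = {(κ,p2), (κ,p3)}
  {κ, λ} × {p2} = {(κ,p2), (λ,p2)}
  {κ, λ} × {p3} = {(κ,p3), (λ,p3)}
  {ι} × {p1, p2, p3} = {(ι,p1), (ι,p2), (ι,p3)}
  {ι, κ, λ} × {p2} = {(ι,p2), (κ,p2), (λ,p2)}
  {ι, κ, λ} × {p3} = {(ι,p3), (κ,p3), (λ,p3)}
  {κ} × {p1, p2, p3} = {(κ,p1), (κ,p2), (κ,p3)}
  {ι, κ} × {p1, p2} = {(ι,p1), (ι,p2), (κ,p1), (κ,p2)}
  {ι, κ} × {p2, p3} = {(ι,p2), (ι,p3), (κ,p2), (κ,p3)}
  {κ, λ} × {p1, p2} = {(κ,p1), (κ,p2), (λ,p1), (λ,p2)}
  {κ, λ} × {p2, p3} = {(κ,p2), (κ,p3), (λ,p2), (λ,p3)}
  {ι, κ} × {p1, p2, p3} = {(ι,p1), (ι,p2), (ι,p3), (κ,p1), (κ,p2), (κ,p3)}
  {ι, κ, λ} × {p1, p2} = {(ι,p1), (ι,p2), (κ,p1), (κ,p2), (λ,p1), (λ,p2)}
  {ι, κ, λ} × {p2, p3} = {(ι,p2), (ι,p3), (κ,p2), (κ,p3), (λ,p2), (λ,p3)}
  {κ, λ} × {p1, p2, p3} = {(κ,p1), (κ,p2), (κ,p3), (λ,p1), (λ,p2), (λ,p3)}
  {ι, κ, λ} × {p1, p2, p3} = {(ι,p1), (ι,p2), (ι,p3), (κ,p1), (κ,p2), (κ,p3), (λ,p1), (λ,p2), (λ,p3)}
These 26 distinct sets form the basis B.
Close under arbitrary unions to get τ_{X×Y}; counting gives |τ_{X×Y}| = 108.


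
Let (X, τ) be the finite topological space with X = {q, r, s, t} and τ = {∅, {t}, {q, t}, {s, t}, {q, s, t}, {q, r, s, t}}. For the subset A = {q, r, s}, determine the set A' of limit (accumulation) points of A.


A' = {r}

For each x ∈ X, list the open sets U ∈ τ with x ∈ U, then check whether U ∩ (A ∖ {x}) ≠ ∅ for every such U.
  x = q: open {q, t} ∋ x has {q, t} ∩ (A ∖ {q}) = ∅, so x is NOT a limit point.
  x = r: opens ∋ x are {q, r, s, t}; each meets A ∖ {r}, so x IS a limit point.
  x = s: open {s, t} ∋ x has {s, t} ∩ (A ∖ {s}) = ∅, so x is NOT a limit point.
  x = t: open {t} ∋ x has {t} ∩ (A ∖ {t}) = ∅, so x is NOT a limit point.
Collecting: A' = {r}.


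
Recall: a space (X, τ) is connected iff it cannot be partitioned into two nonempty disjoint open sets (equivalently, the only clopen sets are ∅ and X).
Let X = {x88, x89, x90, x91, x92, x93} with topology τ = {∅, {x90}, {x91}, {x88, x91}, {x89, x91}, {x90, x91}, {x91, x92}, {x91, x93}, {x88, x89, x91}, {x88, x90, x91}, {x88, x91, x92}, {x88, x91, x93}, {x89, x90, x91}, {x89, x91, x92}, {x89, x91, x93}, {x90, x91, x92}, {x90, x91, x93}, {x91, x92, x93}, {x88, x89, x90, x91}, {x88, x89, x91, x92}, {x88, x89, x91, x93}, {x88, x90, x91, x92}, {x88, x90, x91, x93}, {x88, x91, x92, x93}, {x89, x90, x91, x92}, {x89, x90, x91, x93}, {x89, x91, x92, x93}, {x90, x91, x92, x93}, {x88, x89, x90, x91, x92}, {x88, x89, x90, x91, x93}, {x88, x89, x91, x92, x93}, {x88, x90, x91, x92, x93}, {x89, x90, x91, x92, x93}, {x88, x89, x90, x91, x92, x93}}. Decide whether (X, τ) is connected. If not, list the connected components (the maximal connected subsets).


(X, τ) is disconnected; components = [{x90}, {x88, x89, x91, x92, x93}].

Find clopen sets (U ∈ τ with X ∖ U ∈ τ):
  U = ∅, X ∖ U = {x88, x89, x90, x91, x92, x93} — both open, so U is clopen.
  U = {x90}, X ∖ U = {x88, x89, x91, x92, x93} — both open, so U is clopen.
  U = {x88, x89, x91, x92, x93}, X ∖ U = {x90} — both open, so U is clopen.
  U = {x88, x89, x90, x91, x92, x93}, X ∖ U = ∅ — both open, so U is clopen.
Nontrivial clopen(s) exist: e.g. {x88, x89, x91, x92, x93}. So (X, τ) is disconnected.
Compute connected components by grouping points that agree on all clopens:
  component: {x90}
  component: {x88, x89, x91, x92, x93}


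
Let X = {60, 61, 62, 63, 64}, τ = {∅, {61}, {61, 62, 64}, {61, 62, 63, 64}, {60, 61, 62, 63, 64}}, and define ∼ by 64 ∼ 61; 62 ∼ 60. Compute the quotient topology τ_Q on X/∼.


X/∼ = {[60=62], [61=64], [63]}; |τ_Q| = 2.

Equivalence classes: [60=62], [61=64], [63].
Quotient map π: X → X/∼ sends 60 ↦ [60=62], 61 ↦ [61=64], 62 ↦ [60=62], 63 ↦ [63], 64 ↦ [61=64].
For each subset V ⊆ X/∼, compute π^{-1}(V) ⊆ X and check whether π^{-1}(V) ∈ τ. V is open in τ_Q iff π^{-1}(V) ∈ τ.
  V = {}: π^{-1}(V) = ∅ ∈ τ ✓.
  V = {[60=62]}: π^{-1}(V) = {60, 62} ∉ τ ✗.
  V = {[61=64]}: π^{-1}(V) = {61, 64} ∉ τ ✗.
  V = {[60=62], [61=64]}: π^{-1}(V) = {60, 61, 62, 64} ∉ τ ✗.
  V = {[63]}: π^{-1}(V) = {63} ∉ τ ✗.
  V = {[60=62], [63]}: π^{-1}(V) = {60, 62, 63} ∉ τ ✗.
  V = {[61=64], [63]}: π^{-1}(V) = {61, 63, 64} ∉ τ ✗.
  V = {[60=62], [61=64], [63]}: π^{-1}(V) = {60, 61, 62, 63, 64} ∈ τ ✓.
Open sets in the quotient: τ_Q = {{}, {[60=62], [61=64], [63]}} (2 elements).


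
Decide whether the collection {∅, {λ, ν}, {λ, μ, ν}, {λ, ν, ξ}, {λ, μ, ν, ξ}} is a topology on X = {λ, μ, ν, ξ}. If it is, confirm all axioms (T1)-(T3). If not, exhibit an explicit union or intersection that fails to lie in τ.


τ IS a topology on X.

Axiom (T1): ∅ ∈ τ? Yes; X ∈ τ? Yes.
Axiom (T2/T3): check pairwise unions and intersections of members of τ.
All pairwise intersections and unions checked — each lies in τ. Therefore τ satisfies (T1), (T2), (T3): it IS a topology on X.


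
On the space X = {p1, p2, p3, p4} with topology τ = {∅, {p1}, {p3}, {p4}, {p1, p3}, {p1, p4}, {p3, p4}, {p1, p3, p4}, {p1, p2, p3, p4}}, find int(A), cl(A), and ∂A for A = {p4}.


int(A) = {p4}, cl(A) = {p2, p4}, ∂A = {p2}.

Closed sets in (X, τ) are complements of opens:
  closed(X, τ) = {∅, {p2}, {p1, p2}, {p2, p3}, {p2, p4}, {p1, p2, p3}, {p1, p2, p4}, {p2, p3, p4}, {p1, p2, p3, p4}}.
int(A) = ⋃ {U ∈ τ : U ⊆ A}. Opens contained in A: ∅, {p4}.
Taking the union of these: int(A) = {p4}.
cl(A) = ⋂ {C closed : A ⊆ C}. Closed sets containing A: {p2, p4}, {p1, p2, p4}, {p2, p3, p4}, {p1, p2, p3, p4}.
Intersecting these: cl(A) = {p2, p4}.
∂A = cl(A) ∖ int(A) = {p2, p4} ∖ {p4} = {p2}.


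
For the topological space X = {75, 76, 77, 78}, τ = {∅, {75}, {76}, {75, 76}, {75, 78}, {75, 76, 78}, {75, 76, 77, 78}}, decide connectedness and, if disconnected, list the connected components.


(X, τ) is connected.

Find clopen sets (U ∈ τ with X ∖ U ∈ τ):
  U = ∅, X ∖ U = {75, 76, 77, 78} — both open, so U is clopen.
  U = {75, 76, 77, 78}, X ∖ U = ∅ — both open, so U is clopen.
Only trivial clopens (∅ and X) exist, so (X, τ) is connected.
Compute connected components by grouping points that agree on all clopens:
  component: {75, 76, 77, 78}


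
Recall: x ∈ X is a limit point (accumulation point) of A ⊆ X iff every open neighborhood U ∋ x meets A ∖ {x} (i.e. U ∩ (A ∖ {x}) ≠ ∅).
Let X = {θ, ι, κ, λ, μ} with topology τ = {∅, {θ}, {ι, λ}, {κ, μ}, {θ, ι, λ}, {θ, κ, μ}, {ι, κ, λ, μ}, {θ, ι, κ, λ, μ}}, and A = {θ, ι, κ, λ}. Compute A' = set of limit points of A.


A' = {ι, λ, μ}

For each x ∈ X, list the open sets U ∈ τ with x ∈ U, then check whether U ∩ (A ∖ {x}) ≠ ∅ for every such U.
  x = θ: open {θ} ∋ x has {θ} ∩ (A ∖ {θ}) = ∅, so x is NOT a limit point.
  x = ι: opens ∋ x are {ι, λ}, {θ, ι, λ}, {ι, κ, λ, μ}, {θ, ι, κ, λ, μ}; each meets A ∖ {ι}, so x IS a limit point.
  x = κ: open {κ, μ} ∋ x has {κ, μ} ∩ (A ∖ {κ}) = ∅, so x is NOT a limit point.
  x = λ: opens ∋ x are {ι, λ}, {θ, ι, λ}, {ι, κ, λ, μ}, {θ, ι, κ, λ, μ}; each meets A ∖ {λ}, so x IS a limit point.
  x = μ: opens ∋ x are {κ, μ}, {θ, κ, μ}, {ι, κ, λ, μ}, {θ, ι, κ, λ, μ}; each meets A ∖ {μ}, so x IS a limit point.
Collecting: A' = {ι, λ, μ}.


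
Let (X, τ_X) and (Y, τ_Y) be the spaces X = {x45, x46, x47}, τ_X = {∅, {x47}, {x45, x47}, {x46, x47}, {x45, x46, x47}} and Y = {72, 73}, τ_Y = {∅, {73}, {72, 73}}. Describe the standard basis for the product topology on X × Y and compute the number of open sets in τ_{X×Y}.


Basis B = {∅ × ∅, {x47} × {73}, {x45, x47} × {73}, {x46, x47} × {73}, {x47} × {72, 73}, {x45, x46, x47} × {73}, {x45, x47} × {72, 73}, {x46, x47} × {72, 73}, {x45, x46, x47} × {72, 73}}; |τ_{X×Y}| = 14.

Enumerate products U × V with U ∈ τ_X, V ∈ τ_Y (deduplicated):
  ∅ × ∅ = {} (∅)
  {x47} × {73} = {(x47,73)}
  {x45, x47} × {73} = {(x45,73), (x47,73)}
  {x46, x47} × {73} = {(x46,73), (x47,73)}
  {x47} × {72, 73} = {(x47,72), (x47,73)}
  {x45, x46, x47} × {73} = {(x45,73), (x46,73), (x47,73)}
  {x45, x47} × {72, 73} = {(x45,72), (x45,73), (x47,72), (x47,73)}
  {x46, x47} × {72, 73} = {(x46,72), (x46,73), (x47,72), (x47,73)}
  {x45, x46, x47} × {72, 73} = {(x45,72), (x45,73), (x46,72), (x46,73), (x47,72), (x47,73)}
These 9 distinct sets form the basis B.
Close under arbitrary unions to get τ_{X×Y}; counting gives |τ_{X×Y}| = 14.


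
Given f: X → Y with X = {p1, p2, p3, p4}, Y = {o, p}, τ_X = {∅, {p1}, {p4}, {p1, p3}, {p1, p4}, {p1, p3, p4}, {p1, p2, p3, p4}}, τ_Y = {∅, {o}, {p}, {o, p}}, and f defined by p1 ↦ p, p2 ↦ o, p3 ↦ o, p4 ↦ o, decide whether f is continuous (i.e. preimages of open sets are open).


f is NOT continuous.

Compute f^{-1}(U) for each U ∈ τ_Y:
  U = ∅: f^{-1}(U) = ∅ ∈ τ_X ✓.
  U = {o}: f^{-1}(U) = {p2, p3, p4} ∉ τ_X ✗.
  U = {p}: f^{-1}(U) = {p1} ∈ τ_X ✓.
  U = {o, p}: f^{-1}(U) = {p1, p2, p3, p4} ∈ τ_X ✓.
Found U = {o} with f^{-1}(U) = {p2, p3, p4} not in τ_X. Therefore f is NOT continuous.


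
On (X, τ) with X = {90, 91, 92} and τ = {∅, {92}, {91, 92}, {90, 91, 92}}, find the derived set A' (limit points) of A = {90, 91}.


A' = {90}

For each x ∈ X, list the open sets U ∈ τ with x ∈ U, then check whether U ∩ (A ∖ {x}) ≠ ∅ for every such U.
  x = 90: opens ∋ x are {90, 91, 92}; each meets A ∖ {90}, so x IS a limit point.
  x = 91: open {91, 92} ∋ x has {91, 92} ∩ (A ∖ {91}) = ∅, so x is NOT a limit point.
  x = 92: open {92} ∋ x has {92} ∩ (A ∖ {92}) = ∅, so x is NOT a limit point.
Collecting: A' = {90}.


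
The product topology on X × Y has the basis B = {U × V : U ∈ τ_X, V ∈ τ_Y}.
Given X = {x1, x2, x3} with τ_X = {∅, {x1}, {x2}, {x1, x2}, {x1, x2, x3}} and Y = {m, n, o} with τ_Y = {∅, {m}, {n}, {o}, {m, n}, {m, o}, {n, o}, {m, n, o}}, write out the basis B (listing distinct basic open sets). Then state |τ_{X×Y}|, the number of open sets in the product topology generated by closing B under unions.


Basis B = {∅ × ∅, {x1} × {m}, {x1} × {n}, {x1} × {o}, {x2} × {m}, {x2} × {n}, {x2} × {o}, {x1} × {m, n}, {x1} × {m, o}, {x1, x2} × {m}, {x1} × {n, o}, {x1, x2} × {n}, {x1, x2} × {o}, {x2} × {m, n}, {x2} × {m, o}, {x2} × {n, o}, {x1} × {m, n, o}, {x1, x2, x3} × {m}, {x1, x2, x3} × {n}, {x1, x2, x3} × {o}, {x2} × {m, n, o}, {x1, x2} × {m, n}, {x1, x2} × {m, o}, {x1, x2} × {n, o}, {x1, x2} × {m, n, o}, {x1, x2, x3} × {m, n}, {x1, x2, x3} × {m, o}, {x1, x2, x3} × {n, o}, {x1, x2, x3} × {m, n, o}}; |τ_{X×Y}| = 125.

Enumerate products U × V with U ∈ τ_X, V ∈ τ_Y (deduplicated):
  ∅ × ∅ = {} (∅)
  {x1} × {m} = {(x1,m)}
  {x1} × {n} = {(x1,n)}
  {x1} × {o} = {(x1,o)}
  {x2} × {m} = {(x2,m)}
  {x2} × {n} = {(x2,n)}
  {x2} × {o} = {(x2,o)}
  {x1} × {m, n} = {(x1,m), (x1,n)}
  {x1} × {m, o} = {(x1,m), (x1,o)}
  {x1, x2} × {m} = {(x1,m), (x2,m)}
  {x1} × {n, o} = {(x1,n), (x1,o)}
  {x1, x2} × {n} = {(x1,n), (x2,n)}
  {x1, x2} × {o} = {(x1,o), (x2,o)}
  {x2} × {m, n} = {(x2,m), (x2,n)}
  {x2} × {m, o} = {(x2,m), (x2,o)}
  {x2} × {n, o} = {(x2,n), (x2,o)}
  {x1} × {m, n, o} = {(x1,m), (x1,n), (x1,o)}
  {x1, x2, x3} × {m} = {(x1,m), (x2,m), (x3,m)}
  {x1, x2, x3} × {n} = {(x1,n), (x2,n), (x3,n)}
  {x1, x2, x3} × {o} = {(x1,o), (x2,o), (x3,o)}
  {x2} × {m, n, o} = {(x2,m), (x2,n), (x2,o)}
  {x1, x2} × {m, n} = {(x1,m), (x1,n), (x2,m), (x2,n)}
  {x1, x2} × {m, o} = {(x1,m), (x1,o), (x2,m), (x2,o)}
  {x1, x2} × {n, o} = {(x1,n), (x1,o), (x2,n), (x2,o)}
  {x1, x2} × {m, n, o} = {(x1,m), (x1,n), (x1,o), (x2,m), (x2,n), (x2,o)}
  {x1, x2, x3} × {m, n} = {(x1,m), (x1,n), (x2,m), (x2,n), (x3,m), (x3,n)}
  {x1, x2, x3} × {m, o} = {(x1,m), (x1,o), (x2,m), (x2,o), (x3,m), (x3,o)}
  {x1, x2, x3} × {n, o} = {(x1,n), (x1,o), (x2,n), (x2,o), (x3,n), (x3,o)}
  {x1, x2, x3} × {m, n, o} = {(x1,m), (x1,n), (x1,o), (x2,m), (x2,n), (x2,o), (x3,m), (x3,n), (x3,o)}
These 29 distinct sets form the basis B.
Close under arbitrary unions to get τ_{X×Y}; counting gives |τ_{X×Y}| = 125.


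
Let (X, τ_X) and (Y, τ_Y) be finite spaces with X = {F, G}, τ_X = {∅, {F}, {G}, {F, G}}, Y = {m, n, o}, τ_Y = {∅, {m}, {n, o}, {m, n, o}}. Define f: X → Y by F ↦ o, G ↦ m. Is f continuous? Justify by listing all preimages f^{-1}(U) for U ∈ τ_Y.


f IS continuous.

Compute f^{-1}(U) for each U ∈ τ_Y:
  U = ∅: f^{-1}(U) = ∅ ∈ τ_X ✓.
  U = {m}: f^{-1}(U) = {G} ∈ τ_X ✓.
  U = {n, o}: f^{-1}(U) = {F} ∈ τ_X ✓.
  U = {m, n, o}: f^{-1}(U) = {F, G} ∈ τ_X ✓.
Every preimage lies in τ_X, so f IS continuous.


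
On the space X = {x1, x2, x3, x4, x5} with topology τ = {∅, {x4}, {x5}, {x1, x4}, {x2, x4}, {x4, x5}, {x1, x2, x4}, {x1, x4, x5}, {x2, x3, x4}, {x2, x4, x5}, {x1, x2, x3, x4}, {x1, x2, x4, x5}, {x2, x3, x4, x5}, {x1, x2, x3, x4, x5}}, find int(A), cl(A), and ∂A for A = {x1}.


int(A) = ∅, cl(A) = {x1}, ∂A = {x1}.

Closed sets in (X, τ) are complements of opens:
  closed(X, τ) = {∅, {x1}, {x3}, {x5}, {x1, x3}, {x1, x5}, {x2, x3}, {x3, x5}, {x1, x2, x3}, {x1, x3, x5}, {x2, x3, x5}, {x1, x2, x3, x4}, {x1, x2, x3, x5}, {x1, x2, x3, x4, x5}}.
int(A) = ⋃ {U ∈ τ : U ⊆ A}. Opens contained in A: ∅.
Taking the union of these: int(A) = ∅.
cl(A) = ⋂ {C closed : A ⊆ C}. Closed sets containing A: {x1}, {x1, x3}, {x1, x5}, {x1, x2, x3}, {x1, x3, x5}, {x1, x2, x3, x4}, {x1, x2, x3, x5}, {x1, x2, x3, x4, x5}.
Intersecting these: cl(A) = {x1}.
∂A = cl(A) ∖ int(A) = {x1} ∖ ∅ = {x1}.


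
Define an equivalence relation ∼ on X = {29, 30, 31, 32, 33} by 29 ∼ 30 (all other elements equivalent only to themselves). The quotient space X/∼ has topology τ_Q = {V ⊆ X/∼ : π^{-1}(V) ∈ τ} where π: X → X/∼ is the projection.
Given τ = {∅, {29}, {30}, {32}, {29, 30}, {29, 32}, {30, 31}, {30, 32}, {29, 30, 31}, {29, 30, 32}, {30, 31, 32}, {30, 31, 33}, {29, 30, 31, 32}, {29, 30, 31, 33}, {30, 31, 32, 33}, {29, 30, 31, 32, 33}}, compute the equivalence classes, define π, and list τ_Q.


X/∼ = {[29=30], [31], [32], [33]}; |τ_Q| = 8.

Equivalence classes: [29=30], [31], [32], [33].
Quotient map π: X → X/∼ sends 29 ↦ [29=30], 30 ↦ [29=30], 31 ↦ [31], 32 ↦ [32], 33 ↦ [33].
For each subset V ⊆ X/∼, compute π^{-1}(V) ⊆ X and check whether π^{-1}(V) ∈ τ. V is open in τ_Q iff π^{-1}(V) ∈ τ.
  V = {}: π^{-1}(V) = ∅ ∈ τ ✓.
  V = {[29=30]}: π^{-1}(V) = {29, 30} ∈ τ ✓.
  V = {[31]}: π^{-1}(V) = {31} ∉ τ ✗.
  V = {[29=30], [31]}: π^{-1}(V) = {29, 30, 31} ∈ τ ✓.
  V = {[32]}: π^{-1}(V) = {32} ∈ τ ✓.
  V = {[29=30], [32]}: π^{-1}(V) = {29, 30, 32} ∈ τ ✓.
  V = {[31], [32]}: π^{-1}(V) = {31, 32} ∉ τ ✗.
  V = {[29=30], [31], [32]}: π^{-1}(V) = {29, 30, 31, 32} ∈ τ ✓.
  V = {[33]}: π^{-1}(V) = {33} ∉ τ ✗.
  V = {[29=30], [33]}: π^{-1}(V) = {29, 30, 33} ∉ τ ✗.
  V = {[31], [33]}: π^{-1}(V) = {31, 33} ∉ τ ✗.
  V = {[29=30], [31], [33]}: π^{-1}(V) = {29, 30, 31, 33} ∈ τ ✓.
  V = {[32], [33]}: π^{-1}(V) = {32, 33} ∉ τ ✗.
  V = {[29=30], [32], [33]}: π^{-1}(V) = {29, 30, 32, 33} ∉ τ ✗.
  V = {[31], [32], [33]}: π^{-1}(V) = {31, 32, 33} ∉ τ ✗.
  V = {[29=30], [31], [32], [33]}: π^{-1}(V) = {29, 30, 31, 32, 33} ∈ τ ✓.
Open sets in the quotient: τ_Q = {{}, {[29=30]}, {[29=30], [31]}, {[32]}, {[29=30], [32]}, {[29=30], [31], [32]}, {[29=30], [31], [33]}, {[29=30], [31], [32], [33]}} (8 elements).


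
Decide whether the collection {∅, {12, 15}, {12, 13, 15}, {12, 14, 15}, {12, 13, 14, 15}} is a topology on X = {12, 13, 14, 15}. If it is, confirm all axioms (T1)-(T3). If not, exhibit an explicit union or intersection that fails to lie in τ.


τ IS a topology on X.

Axiom (T1): ∅ ∈ τ? Yes; X ∈ τ? Yes.
Axiom (T2/T3): check pairwise unions and intersections of members of τ.
All pairwise intersections and unions checked — each lies in τ. Therefore τ satisfies (T1), (T2), (T3): it IS a topology on X.


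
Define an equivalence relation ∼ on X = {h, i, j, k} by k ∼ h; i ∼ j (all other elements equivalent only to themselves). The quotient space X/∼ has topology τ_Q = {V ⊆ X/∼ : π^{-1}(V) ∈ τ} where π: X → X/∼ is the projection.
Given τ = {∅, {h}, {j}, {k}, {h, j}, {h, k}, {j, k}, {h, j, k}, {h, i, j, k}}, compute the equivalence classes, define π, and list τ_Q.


X/∼ = {[h=k], [i=j]}; |τ_Q| = 3.

Equivalence classes: [h=k], [i=j].
Quotient map π: X → X/∼ sends h ↦ [h=k], i ↦ [i=j], j ↦ [i=j], k ↦ [h=k].
For each subset V ⊆ X/∼, compute π^{-1}(V) ⊆ X and check whether π^{-1}(V) ∈ τ. V is open in τ_Q iff π^{-1}(V) ∈ τ.
  V = {}: π^{-1}(V) = ∅ ∈ τ ✓.
  V = {[h=k]}: π^{-1}(V) = {h, k} ∈ τ ✓.
  V = {[i=j]}: π^{-1}(V) = {i, j} ∉ τ ✗.
  V = {[h=k], [i=j]}: π^{-1}(V) = {h, i, j, k} ∈ τ ✓.
Open sets in the quotient: τ_Q = {{}, {[h=k]}, {[h=k], [i=j]}} (3 elements).


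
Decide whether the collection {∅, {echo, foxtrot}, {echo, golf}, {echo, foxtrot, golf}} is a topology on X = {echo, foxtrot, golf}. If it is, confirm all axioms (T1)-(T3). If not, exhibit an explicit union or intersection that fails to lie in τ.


τ is NOT a topology on X.

Axiom (T1): ∅ ∈ τ? Yes; X ∈ τ? Yes.
Axiom (T2/T3): check pairwise unions and intersections of members of τ.
Counterexample for (T3): {echo, foxtrot} ∩ {echo, golf} = {echo} ∉ τ. Therefore τ is NOT a topology.


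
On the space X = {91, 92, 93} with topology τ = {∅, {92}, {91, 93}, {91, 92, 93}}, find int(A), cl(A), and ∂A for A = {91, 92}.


int(A) = {92}, cl(A) = {91, 92, 93}, ∂A = {91, 93}.

Closed sets in (X, τ) are complements of opens:
  closed(X, τ) = {∅, {92}, {91, 93}, {91, 92, 93}}.
int(A) = ⋃ {U ∈ τ : U ⊆ A}. Opens contained in A: ∅, {92}.
Taking the union of these: int(A) = {92}.
cl(A) = ⋂ {C closed : A ⊆ C}. Closed sets containing A: {91, 92, 93}.
Intersecting these: cl(A) = {91, 92, 93}.
∂A = cl(A) ∖ int(A) = {91, 92, 93} ∖ {92} = {91, 93}.


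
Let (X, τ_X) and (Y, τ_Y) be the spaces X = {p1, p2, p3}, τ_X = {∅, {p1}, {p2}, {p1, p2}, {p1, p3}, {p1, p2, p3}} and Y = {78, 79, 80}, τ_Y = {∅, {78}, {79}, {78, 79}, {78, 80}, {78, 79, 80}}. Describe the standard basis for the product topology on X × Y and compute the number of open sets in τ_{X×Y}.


Basis B = {∅ × ∅, {p1} × {78}, {p1} × {79}, {p2} × {78}, {p2} × {79}, {p1} × {78, 79}, {p1} × {78, 80}, {p1, p2} × {78}, {p1, p3} × {78}, {p1, p2} × {79}, {p1, p3} × {79}, {p2} × {78, 79}, {p2} × {78, 80}, {p1} × {78, 79, 80}, {p1, p2, p3} × {78}, {p1, p2, p3} × {79}, {p2} × {78, 79, 80}, {p1, p2} × {78, 79}, {p1, p3} × {78, 79}, {p1, p2} × {78, 80}, {p1, p3} × {78, 80}, {p1, p2} × {78, 79, 80}, {p1, p3} × {78, 79, 80}, {p1, p2, p3} × {78, 79}, {p1, p2, p3} × {78, 80}, {p1, p2, p3} × {78, 79, 80}}; |τ_{X×Y}| = 108.

Enumerate products U × V with U ∈ τ_X, V ∈ τ_Y (deduplicated):
  ∅ × ∅ = {} (∅)
  {p1} × {78} = {(p1,78)}
  {p1} × {79} = {(p1,79)}
  {p2} × {78} = {(p2,78)}
  {p2} × {79} = {(p2,79)}
  {p1} × {78, 79} = {(p1,78), (p1,79)}
  {p1} × {78, 80} = {(p1,78), (p1,80)}
  {p1, p2} × {78} = {(p1,78), (p2,78)}
  {p1, p3} × {78} = {(p1,78), (p3,78)}
  {p1, p2} × {79} = {(p1,79), (p2,79)}
  {p1, p3} × {79} = {(p1,79), (p3,79)}
  {p2} × {78, 79} = {(p2,78), (p2,79)}
  {p2} × {78, 80} = {(p2,78), (p2,80)}
  {p1} × {78, 79, 80} = {(p1,78), (p1,79), (p1,80)}
  {p1, p2, p3} × {78} = {(p1,78), (p2,78), (p3,78)}
  {p1, p2, p3} × {79} = {(p1,79), (p2,79), (p3,79)}
  {p2} × {78, 79, 80} = {(p2,78), (p2,79), (p2,80)}
  {p1, p2} × {78, 79} = {(p1,78), (p1,79), (p2,78), (p2,79)}
  {p1, p3} × {78, 79} = {(p1,78), (p1,79), (p3,78), (p3,79)}
  {p1, p2} × {78, 80} = {(p1,78), (p1,80), (p2,78), (p2,80)}
  {p1, p3} × {78, 80} = {(p1,78), (p1,80), (p3,78), (p3,80)}
  {p1, p2} × {78, 79, 80} = {(p1,78), (p1,79), (p1,80), (p2,78), (p2,79), (p2,80)}
  {p1, p3} × {78, 79, 80} = {(p1,78), (p1,79), (p1,80), (p3,78), (p3,79), (p3,80)}
  {p1, p2, p3} × {78, 79} = {(p1,78), (p1,79), (p2,78), (p2,79), (p3,78), (p3,79)}
  {p1, p2, p3} × {78, 80} = {(p1,78), (p1,80), (p2,78), (p2,80), (p3,78), (p3,80)}
  {p1, p2, p3} × {78, 79, 80} = {(p1,78), (p1,79), (p1,80), (p2,78), (p2,79), (p2,80), (p3,78), (p3,79), (p3,80)}
These 26 distinct sets form the basis B.
Close under arbitrary unions to get τ_{X×Y}; counting gives |τ_{X×Y}| = 108.


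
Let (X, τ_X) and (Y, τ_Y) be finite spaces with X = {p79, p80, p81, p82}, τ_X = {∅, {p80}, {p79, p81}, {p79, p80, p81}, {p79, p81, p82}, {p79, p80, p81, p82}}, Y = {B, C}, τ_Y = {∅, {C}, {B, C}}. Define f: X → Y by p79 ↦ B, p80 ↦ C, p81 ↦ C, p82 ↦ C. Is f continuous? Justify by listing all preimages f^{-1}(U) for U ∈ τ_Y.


f is NOT continuous.

Compute f^{-1}(U) for each U ∈ τ_Y:
  U = ∅: f^{-1}(U) = ∅ ∈ τ_X ✓.
  U = {C}: f^{-1}(U) = {p80, p81, p82} ∉ τ_X ✗.
  U = {B, C}: f^{-1}(U) = {p79, p80, p81, p82} ∈ τ_X ✓.
Found U = {C} with f^{-1}(U) = {p80, p81, p82} not in τ_X. Therefore f is NOT continuous.


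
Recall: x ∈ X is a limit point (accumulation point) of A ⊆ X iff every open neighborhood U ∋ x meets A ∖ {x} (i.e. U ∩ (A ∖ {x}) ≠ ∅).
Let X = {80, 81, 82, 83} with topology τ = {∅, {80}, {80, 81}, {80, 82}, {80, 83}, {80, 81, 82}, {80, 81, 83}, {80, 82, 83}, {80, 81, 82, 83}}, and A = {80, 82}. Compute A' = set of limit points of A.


A' = {81, 82, 83}

For each x ∈ X, list the open sets U ∈ τ with x ∈ U, then check whether U ∩ (A ∖ {x}) ≠ ∅ for every such U.
  x = 80: open {80} ∋ x has {80} ∩ (A ∖ {80}) = ∅, so x is NOT a limit point.
  x = 81: opens ∋ x are {80, 81}, {80, 81, 82}, {80, 81, 83}, {80, 81, 82, 83}; each meets A ∖ {81}, so x IS a limit point.
  x = 82: opens ∋ x are {80, 82}, {80, 81, 82}, {80, 82, 83}, {80, 81, 82, 83}; each meets A ∖ {82}, so x IS a limit point.
  x = 83: opens ∋ x are {80, 83}, {80, 81, 83}, {80, 82, 83}, {80, 81, 82, 83}; each meets A ∖ {83}, so x IS a limit point.
Collecting: A' = {81, 82, 83}.


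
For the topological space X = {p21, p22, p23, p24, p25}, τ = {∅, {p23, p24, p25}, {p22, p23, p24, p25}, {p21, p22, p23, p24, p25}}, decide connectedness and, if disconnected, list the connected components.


(X, τ) is connected.

Find clopen sets (U ∈ τ with X ∖ U ∈ τ):
  U = ∅, X ∖ U = {p21, p22, p23, p24, p25} — both open, so U is clopen.
  U = {p21, p22, p23, p24, p25}, X ∖ U = ∅ — both open, so U is clopen.
Only trivial clopens (∅ and X) exist, so (X, τ) is connected.
Compute connected components by grouping points that agree on all clopens:
  component: {p21, p22, p23, p24, p25}


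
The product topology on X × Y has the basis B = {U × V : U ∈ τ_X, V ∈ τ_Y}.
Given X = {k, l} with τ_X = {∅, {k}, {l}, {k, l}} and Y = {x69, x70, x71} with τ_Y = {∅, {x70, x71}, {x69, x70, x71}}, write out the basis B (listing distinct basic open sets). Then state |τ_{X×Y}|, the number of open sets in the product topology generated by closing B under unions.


Basis B = {∅ × ∅, {k} × {x70, x71}, {l} × {x70, x71}, {k} × {x69, x70, x71}, {l} × {x69, x70, x71}, {k, l} × {x70, x71}, {k, l} × {x69, x70, x71}}; |τ_{X×Y}| = 9.

Enumerate products U × V with U ∈ τ_X, V ∈ τ_Y (deduplicated):
  ∅ × ∅ = {} (∅)
  {k} × {x70, x71} = {(k,x70), (k,x71)}
  {l} × {x70, x71} = {(l,x70), (l,x71)}
  {k} × {x69, x70, x71} = {(k,x69), (k,x70), (k,x71)}
  {l} × {x69, x70, x71} = {(l,x69), (l,x70), (l,x71)}
  {k, l} × {x70, x71} = {(k,x70), (k,x71), (l,x70), (l,x71)}
  {k, l} × {x69, x70, x71} = {(k,x69), (k,x70), (k,x71), (l,x69), (l,x70), (l,x71)}
These 7 distinct sets form the basis B.
Close under arbitrary unions to get τ_{X×Y}; counting gives |τ_{X×Y}| = 9.


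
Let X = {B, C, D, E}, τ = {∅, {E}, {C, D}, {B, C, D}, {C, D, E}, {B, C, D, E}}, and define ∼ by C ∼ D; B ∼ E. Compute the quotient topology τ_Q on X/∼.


X/∼ = {[B=E], [C=D]}; |τ_Q| = 3.

Equivalence classes: [B=E], [C=D].
Quotient map π: X → X/∼ sends B ↦ [B=E], C ↦ [C=D], D ↦ [C=D], E ↦ [B=E].
For each subset V ⊆ X/∼, compute π^{-1}(V) ⊆ X and check whether π^{-1}(V) ∈ τ. V is open in τ_Q iff π^{-1}(V) ∈ τ.
  V = {}: π^{-1}(V) = ∅ ∈ τ ✓.
  V = {[B=E]}: π^{-1}(V) = {B, E} ∉ τ ✗.
  V = {[C=D]}: π^{-1}(V) = {C, D} ∈ τ ✓.
  V = {[B=E], [C=D]}: π^{-1}(V) = {B, C, D, E} ∈ τ ✓.
Open sets in the quotient: τ_Q = {{}, {[C=D]}, {[B=E], [C=D]}} (3 elements).


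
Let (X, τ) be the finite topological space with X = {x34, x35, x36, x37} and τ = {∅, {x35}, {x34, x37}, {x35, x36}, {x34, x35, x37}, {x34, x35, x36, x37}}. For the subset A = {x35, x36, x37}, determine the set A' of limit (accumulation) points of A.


A' = {x34, x36}

For each x ∈ X, list the open sets U ∈ τ with x ∈ U, then check whether U ∩ (A ∖ {x}) ≠ ∅ for every such U.
  x = x34: opens ∋ x are {x34, x37}, {x34, x35, x37}, {x34, x35, x36, x37}; each meets A ∖ {x34}, so x IS a limit point.
  x = x35: open {x35} ∋ x has {x35} ∩ (A ∖ {x35}) = ∅, so x is NOT a limit point.
  x = x36: opens ∋ x are {x35, x36}, {x34, x35, x36, x37}; each meets A ∖ {x36}, so x IS a limit point.
  x = x37: open {x34, x37} ∋ x has {x34, x37} ∩ (A ∖ {x37}) = ∅, so x is NOT a limit point.
Collecting: A' = {x34, x36}.


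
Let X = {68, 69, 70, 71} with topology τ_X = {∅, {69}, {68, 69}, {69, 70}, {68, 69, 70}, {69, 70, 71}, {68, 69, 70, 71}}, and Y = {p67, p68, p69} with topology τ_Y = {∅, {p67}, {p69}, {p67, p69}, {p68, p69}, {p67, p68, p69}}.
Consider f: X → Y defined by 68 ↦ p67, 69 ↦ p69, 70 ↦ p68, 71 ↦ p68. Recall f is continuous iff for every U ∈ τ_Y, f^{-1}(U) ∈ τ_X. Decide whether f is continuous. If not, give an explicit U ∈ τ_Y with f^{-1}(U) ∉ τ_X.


f is NOT continuous.

Compute f^{-1}(U) for each U ∈ τ_Y:
  U = ∅: f^{-1}(U) = ∅ ∈ τ_X ✓.
  U = {p67}: f^{-1}(U) = {68} ∉ τ_X ✗.
  U = {p69}: f^{-1}(U) = {69} ∈ τ_X ✓.
  U = {p67, p69}: f^{-1}(U) = {68, 69} ∈ τ_X ✓.
  U = {p68, p69}: f^{-1}(U) = {69, 70, 71} ∈ τ_X ✓.
  U = {p67, p68, p69}: f^{-1}(U) = {68, 69, 70, 71} ∈ τ_X ✓.
Found U = {p67} with f^{-1}(U) = {68} not in τ_X. Therefore f is NOT continuous.
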